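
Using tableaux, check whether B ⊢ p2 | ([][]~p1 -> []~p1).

Tableau for the negation ~(p2 | ([][]~p1 -> []~p1)):
1. ~(p2 | ([][]~p1 -> []~p1)), 0
2. ~p2, 0
3. ~([][]~p1 -> []~p1), 0
4. [][]~p1, 0
5. ~[]~p1, 0
6. []~p1, 0
7. ~p1, 0
8. p1, 1
9. []~p1, 1
10. ~p1, 1
Accessibility: 0R0, 0R1, 1R0, 1R1
Branch closes: p1 and ~p1 both at 1.
All branches of the negation close; one closing branch shown above.

Valid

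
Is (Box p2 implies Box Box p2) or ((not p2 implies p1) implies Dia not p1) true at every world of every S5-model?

Tableau for the negation not ((Box p2 implies Box Box p2) or ((not p2 implies p1) implies Dia not p1)):
1. not ((Box p2 implies Box Box p2) or ((not p2 implies p1) implies Dia not p1)), u
2. not (Box p2 implies Box Box p2), u
3. not ((not p2 implies p1) implies Dia not p1), u
4. Box p2, u
5. not Box Box p2, u
6. not p2 implies p1, u
7. not Dia not p1, u
8. p2, u
9. p1, u
10. not Box p2, v
11. p2, v
12. p1, v
13. not p2, w
14. p2, w
Accessibility: uRu, uRv, uRw, vRu, vRv, vRw, wRu, wRv, wRw
Branch closes: p2 and not p2 both at w.
All branches of the negation close; one closing branch shown above.

Valid in S5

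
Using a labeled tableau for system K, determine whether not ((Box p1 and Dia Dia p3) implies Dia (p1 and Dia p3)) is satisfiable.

1. not ((Box p1 and Dia Dia p3) implies Dia (p1 and Dia p3)), 0
2. Box p1 and Dia Dia p3, 0
3. not Dia (p1 and Dia p3), 0
4. Box p1, 0
5. Dia Dia p3, 0
6. Dia p3, 1
7. not (p1 and Dia p3), 1
8. p1, 1
9. not Dia p3, 1
10. p3, 2
11. not p3, 2
Accessibility: 0R1, 1R2
Branch closes: p3 and not p3 both at 2.
All branches of the tableau close; one closing branch shown above.

Unsatisfiable (every branch closes)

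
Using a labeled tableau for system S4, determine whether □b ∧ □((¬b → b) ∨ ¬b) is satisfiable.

Satisfiable (open branch found)

1. □b ∧ □((¬b → b) ∨ ¬b), u
2. □b, u   [∧-rule on 1]
3. □((¬b → b) ∨ ¬b), u   [∧-rule on 1]
4. b, u   [□-rule on 2 via uRu]
5. (¬b → b) ∨ ¬b, u   [□-rule on 3 via uRu]
6. ¬b → b, u   [∨-rule on 5 (branches; this branch)]
Accessibility: uRu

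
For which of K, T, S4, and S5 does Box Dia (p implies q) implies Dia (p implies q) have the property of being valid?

T, S4, S5

K-tableau for the negation not (Box Dia (p implies q) implies Dia (p implies q)):
1. not (Box Dia (p implies q) implies Dia (p implies q)), w0
2. Box Dia (p implies q), w0
3. not Dia (p implies q), w0
Complete open branch: countermodel on a K-frame, so not valid in K.
T-tableau for the negation not (Box Dia (p implies q) implies Dia (p implies q)):
1. not (Box Dia (p implies q) implies Dia (p implies q)), w0
2. Box Dia (p implies q), w0
3. not Dia (p implies q), w0
4. Dia (p implies q), w0
5. not (p implies q), w0
6. p, w0
7. not q, w0
8. p implies q, w1
9. Dia (p implies q), w1
10. not (p implies q), w1
11. p, w1
12. not q, w1
13. q, w1
Accessibility: w0Rw0, w0Rw1, w1Rw1
Branch closes: q and not q both at w1.
Every branch closes (one shown): valid in T, hence also in S4, S5 (every theorem of T is a theorem of S4 and S5).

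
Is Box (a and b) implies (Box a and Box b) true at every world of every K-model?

Valid in K

Tableau for the negation not (Box (a and b) implies (Box a and Box b)):
1. not (Box (a and b) implies (Box a and Box b)), u
2. Box (a and b), u
3. not (Box a and Box b), u
4. not Box b, u
5. not b, v
6. a and b, v
7. a, v
8. b, v
Accessibility: uRv
Branch closes: b and not b both at v.
Every branch of the negation's tableau closes; the branch above is one of them.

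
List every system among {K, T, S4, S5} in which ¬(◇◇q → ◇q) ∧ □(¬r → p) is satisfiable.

T-tableau for the formula:
1. ¬(◇◇q → ◇q) ∧ □(¬r → p), 0
2. ¬(◇◇q → ◇q), 0
3. □(¬r → p), 0
4. ◇◇q, 0
5. ¬◇q, 0
6. ¬r → p, 0
7. ¬q, 0
8. p, 0
9. ◇q, 1
10. ¬r → p, 1
11. ¬q, 1
12. p, 1
13. q, 2
Accessibility: 0R0, 0R1, 1R1, 1R2, 2R2
Complete open branch: satisfiable in T, hence also in K (this T-model is also a K-model).
S4-tableau for the formula:
1. ¬(◇◇q → ◇q) ∧ □(¬r → p), 0
2. ¬(◇◇q → ◇q), 0
3. □(¬r → p), 0
4. ◇◇q, 0
5. ¬◇q, 0
6. ¬r → p, 0
7. ¬q, 0
8. p, 0
9. ◇q, 1
10. ¬r → p, 1
11. ¬q, 1
12. p, 1
13. q, 2
14. ¬r → p, 2
15. ¬q, 2
Accessibility: 0R0, 0R1, 0R2, 1R1, 1R2, 2R2
Branch closes: q and ¬q both at 2.
Every branch closes (one shown): unsatisfiable in S4, hence also in S5 (every S5-frame is an S4-frame).

K, T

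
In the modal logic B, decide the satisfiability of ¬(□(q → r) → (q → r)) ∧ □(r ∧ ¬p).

1. ¬(□(q → r) → (q → r)) ∧ □(r ∧ ¬p), u
2. ¬(□(q → r) → (q → r)), u
3. □(r ∧ ¬p), u
4. □(q → r), u
5. ¬(q → r), u
6. q, u
7. ¬r, u
8. r ∧ ¬p, u
9. r, u
10. ¬p, u
Accessibility: uRu
Branch closes: r and ¬r both at u.
(One branch shown.) All branches close.

Unsatisfiable (every branch closes)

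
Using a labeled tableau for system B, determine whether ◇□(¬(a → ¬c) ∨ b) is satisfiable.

1. ◇□(¬(a → ¬c) ∨ b), w0
2. □(¬(a → ¬c) ∨ b), w1   [◇-rule on 1: fresh world w1, w0Rw1]
3. ¬(a → ¬c) ∨ b, w0   [□-rule on 2 via w1Rw0]
4. ¬(a → ¬c) ∨ b, w1   [□-rule on 2 via w1Rw1]
5. b, w0   [∨-rule on 3 (branches; this branch)]
6. b, w1   [∨-rule on 4 (branches; this branch)]
Accessibility: w0Rw0, w0Rw1, w1Rw0, w1Rw1

Satisfiable (open branch found)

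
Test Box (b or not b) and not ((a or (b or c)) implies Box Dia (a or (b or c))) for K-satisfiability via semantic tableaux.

Yes, satisfiable

1. Box (b or not b) and not ((a or (b or c)) implies Box Dia (a or (b or c))), 0
2. Box (b or not b), 0   [and-rule on 1]
3. not ((a or (b or c)) implies Box Dia (a or (b or c))), 0   [and-rule on 1]
4. a or (b or c), 0   [neg-implies-rule on 3]
5. not Box Dia (a or (b or c)), 0   [neg-implies-rule on 3]
6. b or c, 0   [or-rule on 4 (branches; this branch)]
7. c, 0   [or-rule on 6 (branches; this branch)]
8. not Dia (a or (b or c)), 1   [neg-Box-rule on 5: fresh world 1, 0R1]
9. b or not b, 1   [Box-rule on 2 via 0R1]
10. not b, 1   [or-rule on 9 (branches; this branch)]
Accessibility: 0R1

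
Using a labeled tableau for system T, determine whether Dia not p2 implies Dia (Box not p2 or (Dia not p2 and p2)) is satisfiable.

Yes, satisfiable

1. Dia not p2 implies Dia (Box not p2 or (Dia not p2 and p2)), w0
2. Dia (Box not p2 or (Dia not p2 and p2)), w0   [implies-rule on 1 (branches; this branch)]
3. Box not p2 or (Dia not p2 and p2), w1   [Dia-rule on 2: fresh world w1, w0Rw1]
4. Dia not p2 and p2, w1   [or-rule on 3 (branches; this branch)]
5. Dia not p2, w1   [and-rule on 4]
6. p2, w1   [and-rule on 4]
7. not p2, w2   [Dia-rule on 5: fresh world w2, w1Rw2]
Accessibility: w0Rw0, w0Rw1, w1Rw1, w1Rw2, w2Rw2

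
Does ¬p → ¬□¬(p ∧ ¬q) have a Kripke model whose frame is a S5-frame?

1. ¬p → ¬□¬(p ∧ ¬q), u
2. ¬□¬(p ∧ ¬q), u   [→-rule on 1 (branches; this branch)]
3. p ∧ ¬q, v   [¬□-rule on 2: fresh world v, uRv]
4. p, v   [∧-rule on 3]
5. ¬q, v   [∧-rule on 3]
Accessibility: uRu, uRv, vRu, vRv

Yes, satisfiable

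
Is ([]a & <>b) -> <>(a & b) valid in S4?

Yes, valid

Tableau for the negation ~(([]a & <>b) -> <>(a & b)):
1. ~(([]a & <>b) -> <>(a & b)), 0
2. []a & <>b, 0   [~->-rule on 1]
3. ~<>(a & b), 0   [~->-rule on 1]
4. []a, 0   [&-rule on 2]
5. <>b, 0   [&-rule on 2]
6. ~(a & b), 0   [~<>-rule on 3 via 0R0]
7. a, 0   [[]-rule on 4 via 0R0]
8. ~b, 0   [~&-rule on 6 (branches; this branch)]
9. b, 1   [<>-rule on 5: fresh world 1, 0R1]
10. ~(a & b), 1   [~<>-rule on 3 via 0R1]
11. a, 1   [[]-rule on 4 via 0R1]
12. ~b, 1   [~&-rule on 10 (branches; this branch)]
Accessibility: 0R0, 0R1, 1R1
Branch closes: b and ~b both at 1.
All branches of the negation close; one closing branch shown above.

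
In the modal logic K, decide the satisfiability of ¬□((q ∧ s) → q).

1. ¬□((q ∧ s) → q), 0
2. ¬((q ∧ s) → q), 1
3. q ∧ s, 1
4. ¬q, 1
5. q, 1
6. s, 1
Accessibility: 0R1
Branch closes: q and ¬q both at 1.
All branches of the tableau close; one closing branch shown above.

Unsatisfiable (every branch closes)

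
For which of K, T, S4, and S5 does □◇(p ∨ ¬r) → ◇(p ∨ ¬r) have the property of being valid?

T, S4, S5

K-tableau for the negation ¬(□◇(p ∨ ¬r) → ◇(p ∨ ¬r)):
1. ¬(□◇(p ∨ ¬r) → ◇(p ∨ ¬r)), 0
2. □◇(p ∨ ¬r), 0
3. ¬◇(p ∨ ¬r), 0
Complete open branch: countermodel on a K-frame, so not valid in K.
T-tableau for the negation ¬(□◇(p ∨ ¬r) → ◇(p ∨ ¬r)):
1. ¬(□◇(p ∨ ¬r) → ◇(p ∨ ¬r)), 0
2. □◇(p ∨ ¬r), 0
3. ¬◇(p ∨ ¬r), 0
4. ◇(p ∨ ¬r), 0
5. ¬(p ∨ ¬r), 0
6. ¬p, 0
7. r, 0
8. p ∨ ¬r, 1
9. ◇(p ∨ ¬r), 1
10. ¬(p ∨ ¬r), 1
11. ¬p, 1
12. r, 1
13. ¬r, 1
Accessibility: 0R0, 0R1, 1R1
Branch closes: r and ¬r both at 1.
Every branch closes (one shown): valid in T, hence also in S4, S5 (every theorem of T is a theorem of S4 and S5).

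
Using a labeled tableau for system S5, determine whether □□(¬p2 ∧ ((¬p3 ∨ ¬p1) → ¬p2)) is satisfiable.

1. □□(¬p2 ∧ ((¬p3 ∨ ¬p1) → ¬p2)), w0
2. □(¬p2 ∧ ((¬p3 ∨ ¬p1) → ¬p2)), w0   [□-rule on 1 via w0Rw0]
3. ¬p2 ∧ ((¬p3 ∨ ¬p1) → ¬p2), w0   [□-rule on 2 via w0Rw0]
4. ¬p2, w0   [∧-rule on 3]
5. (¬p3 ∨ ¬p1) → ¬p2, w0   [∧-rule on 3]
Accessibility: w0Rw0

Satisfiable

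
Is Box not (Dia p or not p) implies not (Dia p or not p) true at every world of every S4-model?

Valid

Tableau for the negation not (Box not (Dia p or not p) implies not (Dia p or not p)):
1. not (Box not (Dia p or not p) implies not (Dia p or not p)), w0
2. Box not (Dia p or not p), w0   [neg-implies-rule on 1]
3. Dia p or not p, w0   [neg-implies-rule on 1]
4. not (Dia p or not p), w0   [Box-rule on 2 via w0Rw0]
5. not Dia p, w0   [neg-or-rule on 4]
6. p, w0   [neg-or-rule on 4]
7. not p, w0   [neg-Dia-rule on 5 via w0Rw0]
Accessibility: w0Rw0
Branch closes: p and not p both at w0.
Every branch of the negation's tableau closes; the branch above is one of them.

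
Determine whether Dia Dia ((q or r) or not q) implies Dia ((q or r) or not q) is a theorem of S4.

Valid

Tableau for the negation not (Dia Dia ((q or r) or not q) implies Dia ((q or r) or not q)):
1. not (Dia Dia ((q or r) or not q) implies Dia ((q or r) or not q)), u
2. Dia Dia ((q or r) or not q), u
3. not Dia ((q or r) or not q), u
4. not ((q or r) or not q), u
5. not (q or r), u
6. q, u
7. not q, u
8. not r, u
Accessibility: uRu
Branch closes: q and not q both at u.
Every branch of the negation's tableau closes; the branch above is one of them.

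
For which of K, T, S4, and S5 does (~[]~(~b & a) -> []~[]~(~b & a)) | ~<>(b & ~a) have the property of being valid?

S5

S5-tableau for the negation ~((~[]~(~b & a) -> []~[]~(~b & a)) | ~<>(b & ~a)):
1. ~((~[]~(~b & a) -> []~[]~(~b & a)) | ~<>(b & ~a)), w0
2. ~(~[]~(~b & a) -> []~[]~(~b & a)), w0
3. <>(b & ~a), w0
4. ~[]~(~b & a), w0
5. ~[]~[]~(~b & a), w0
6. b & ~a, w1
7. b, w1
8. ~a, w1
9. ~b & a, w2
10. ~b, w2
11. a, w2
12. []~(~b & a), w3
13. ~(~b & a), w0
14. ~(~b & a), w1
15. ~(~b & a), w2
16. ~(~b & a), w3
17. ~a, w0
18. ~a, w2
Accessibility: w0Rw0, w0Rw1, w0Rw2, w0Rw3, w1Rw0, w1Rw1, w1Rw2, w1Rw3, w2Rw0, w2Rw1, w2Rw2, w2Rw3, w3Rw0, w3Rw1, w3Rw2, w3Rw3
Branch closes: a and ~a both at w2.
Every branch closes (one shown): valid in S5.
S4-tableau for the negation ~((~[]~(~b & a) -> []~[]~(~b & a)) | ~<>(b & ~a)):
1. ~((~[]~(~b & a) -> []~[]~(~b & a)) | ~<>(b & ~a)), w0
2. ~(~[]~(~b & a) -> []~[]~(~b & a)), w0
3. <>(b & ~a), w0
4. ~[]~(~b & a), w0
5. ~[]~[]~(~b & a), w0
6. b & ~a, w1
7. b, w1
8. ~a, w1
9. ~b & a, w2
10. ~b, w2
11. a, w2
12. []~(~b & a), w3
13. ~(~b & a), w3
14. ~a, w3
Accessibility: w0Rw0, w0Rw1, w0Rw2, w0Rw3, w1Rw1, w2Rw2, w3Rw3
Complete open branch: countermodel on an S4-frame, so not valid in S4, nor in K, T (the same frame is also a K-frame and a T-frame).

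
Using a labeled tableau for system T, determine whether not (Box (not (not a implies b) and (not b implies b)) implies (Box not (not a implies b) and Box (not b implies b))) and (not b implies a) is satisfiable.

1. not (Box (not (not a implies b) and (not b implies b)) implies (Box not (not a implies b) and Box (not b implies b))) and (not b implies a), 0
2. not (Box (not (not a implies b) and (not b implies b)) implies (Box not (not a implies b) and Box (not b implies b))), 0
3. not b implies a, 0
4. Box (not (not a implies b) and (not b implies b)), 0
5. not (Box not (not a implies b) and Box (not b implies b)), 0
6. not (not a implies b) and (not b implies b), 0
7. not (not a implies b), 0
8. not b implies b, 0
9. not a, 0
10. not b, 0
11. a, 0
Accessibility: 0R0
Branch closes: a and not a both at 0.
(One branch shown.) All branches close.

Unsatisfiable (every branch closes)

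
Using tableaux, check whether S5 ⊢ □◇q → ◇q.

Tableau for the negation ¬(□◇q → ◇q):
1. ¬(□◇q → ◇q), 0
2. □◇q, 0   [¬→-rule on 1]
3. ¬◇q, 0   [¬→-rule on 1]
4. ◇q, 0   [□-rule on 2 via 0R0]
5. ¬q, 0   [¬◇-rule on 3 via 0R0]
6. q, 1   [◇-rule on 4: fresh world 1, 0R1]
7. ◇q, 1   [□-rule on 2 via 0R1]
8. ¬q, 1   [¬◇-rule on 3 via 0R1]
Accessibility: 0R0, 0R1, 1R0, 1R1
Branch closes: q and ¬q both at 1.
Every branch of the negation's tableau closes; the branch above is one of them.

Yes, valid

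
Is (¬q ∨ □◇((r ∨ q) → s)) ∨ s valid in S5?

Invalid (countermodel exists)

Tableau for the negation ¬((¬q ∨ □◇((r ∨ q) → s)) ∨ s):
1. ¬((¬q ∨ □◇((r ∨ q) → s)) ∨ s), w0
2. ¬(¬q ∨ □◇((r ∨ q) → s)), w0
3. ¬s, w0
4. q, w0
5. ¬□◇((r ∨ q) → s), w0
6. ¬◇((r ∨ q) → s), w1
7. ¬((r ∨ q) → s), w0
8. r ∨ q, w0
9. ¬((r ∨ q) → s), w1
10. r ∨ q, w1
11. ¬s, w1
12. q, w1
Accessibility: w0Rw0, w0Rw1, w1Rw0, w1Rw1
The negation has an open branch (countermodel exists).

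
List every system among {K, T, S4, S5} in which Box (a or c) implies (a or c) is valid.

K-tableau for the negation not (Box (a or c) implies (a or c)):
1. not (Box (a or c) implies (a or c)), w0
2. Box (a or c), w0
3. not (a or c), w0
4. not a, w0
5. not c, w0
Complete open branch: countermodel on a K-frame, so not valid in K.
T-tableau for the negation not (Box (a or c) implies (a or c)):
1. not (Box (a or c) implies (a or c)), w0
2. Box (a or c), w0
3. not (a or c), w0
4. not a, w0
5. not c, w0
6. a or c, w0
7. c, w0
Accessibility: w0Rw0
Branch closes: c and not c both at w0.
Every branch closes (one shown): valid in T, hence also in S4, S5 (every theorem of T is a theorem of S4 and S5).

T, S4, S5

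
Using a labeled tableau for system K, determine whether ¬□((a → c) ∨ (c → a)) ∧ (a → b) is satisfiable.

Unsatisfiable (every branch closes)

1. ¬□((a → c) ∨ (c → a)) ∧ (a → b), u
2. ¬□((a → c) ∨ (c → a)), u
3. a → b, u
4. b, u
5. ¬((a → c) ∨ (c → a)), v
6. ¬(a → c), v
7. ¬(c → a), v
8. a, v
9. ¬c, v
10. c, v
11. ¬a, v
Accessibility: uRv
Branch closes: c and ¬c both at v.
(One branch shown.) All branches close.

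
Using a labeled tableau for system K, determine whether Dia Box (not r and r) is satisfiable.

1. Dia Box (not r and r), 0
2. Box (not r and r), 1
Accessibility: 0R1

Satisfiable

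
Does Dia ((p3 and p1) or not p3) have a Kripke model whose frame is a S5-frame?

Satisfiable (open branch found)

1. Dia ((p3 and p1) or not p3), 0
2. (p3 and p1) or not p3, 1
3. not p3, 1
Accessibility: 0R0, 0R1, 1R0, 1R1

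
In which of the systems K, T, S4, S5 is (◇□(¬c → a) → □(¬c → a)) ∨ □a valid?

S5

S4-tableau for the negation ¬((◇□(¬c → a) → □(¬c → a)) ∨ □a):
1. ¬((◇□(¬c → a) → □(¬c → a)) ∨ □a), u
2. ¬(◇□(¬c → a) → □(¬c → a)), u
3. ¬□a, u
4. ◇□(¬c → a), u
5. ¬□(¬c → a), u
6. ¬a, v
7. □(¬c → a), w
8. ¬c → a, w
9. a, w
10. ¬(¬c → a), x
11. ¬c, x
12. ¬a, x
Accessibility: uRu, uRv, uRw, uRx, vRv, wRw, xRx
Complete open branch: countermodel on an S4-frame, so not valid in S4, nor in K, T (the same frame is also a K-frame and a T-frame).
S5-tableau for the negation ¬((◇□(¬c → a) → □(¬c → a)) ∨ □a):
1. ¬((◇□(¬c → a) → □(¬c → a)) ∨ □a), u
2. ¬(◇□(¬c → a) → □(¬c → a)), u
3. ¬□a, u
4. ◇□(¬c → a), u
5. ¬□(¬c → a), u
6. ¬a, v
7. □(¬c → a), w
8. ¬c → a, u
9. ¬c → a, v
10. ¬c → a, w
11. a, u
12. c, v
13. a, w
14. ¬(¬c → a), x
15. ¬c, x
16. ¬a, x
17. ¬c → a, x
18. a, x
Accessibility: uRu, uRv, uRw, uRx, vRu, vRv, vRw, vRx, wRu, wRv, wRw, wRx, xRu, xRv, xRw, xRx
Branch closes: a and ¬a both at x.
Every branch closes (one shown): valid in S5.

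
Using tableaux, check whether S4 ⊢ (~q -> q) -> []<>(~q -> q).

Tableau for the negation ~((~q -> q) -> []<>(~q -> q)):
1. ~((~q -> q) -> []<>(~q -> q)), 0
2. ~q -> q, 0
3. ~[]<>(~q -> q), 0
4. q, 0
5. ~<>(~q -> q), 1
6. ~(~q -> q), 1
7. ~q, 1
Accessibility: 0R0, 0R1, 1R1
The negation has an open branch (countermodel exists).

Invalid (countermodel exists)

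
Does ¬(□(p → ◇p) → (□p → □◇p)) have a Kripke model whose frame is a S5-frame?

1. ¬(□(p → ◇p) → (□p → □◇p)), w0
2. □(p → ◇p), w0
3. ¬(□p → □◇p), w0
4. □p, w0
5. ¬□◇p, w0
6. p → ◇p, w0
7. p, w0
8. ◇p, w0
9. ¬◇p, w1
10. p → ◇p, w1
11. p, w1
12. ¬p, w0
Accessibility: w0Rw0, w0Rw1, w1Rw0, w1Rw1
Branch closes: p and ¬p both at w0.
Every branch closes; the branch above is one of them.

Unsatisfiable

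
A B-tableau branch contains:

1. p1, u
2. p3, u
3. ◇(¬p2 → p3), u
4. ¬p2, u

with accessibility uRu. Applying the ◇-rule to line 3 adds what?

a fresh world v with uRv, and ¬p2 → p3 at v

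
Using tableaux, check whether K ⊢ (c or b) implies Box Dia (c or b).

Tableau for the negation not ((c or b) implies Box Dia (c or b)):
1. not ((c or b) implies Box Dia (c or b)), u
2. c or b, u
3. not Box Dia (c or b), u
4. b, u
5. not Dia (c or b), v
Accessibility: uRv
The negation has an open branch (countermodel exists).

Not valid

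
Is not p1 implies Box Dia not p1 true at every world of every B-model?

Yes, valid

Tableau for the negation not (not p1 implies Box Dia not p1):
1. not (not p1 implies Box Dia not p1), 0
2. not p1, 0
3. not Box Dia not p1, 0
4. not Dia not p1, 1
5. p1, 0
Accessibility: 0R0, 0R1, 1R0, 1R1
Branch closes: p1 and not p1 both at 0.
All branches of the negation close; one closing branch shown above.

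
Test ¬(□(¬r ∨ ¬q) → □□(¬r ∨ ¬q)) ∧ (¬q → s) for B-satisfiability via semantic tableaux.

1. ¬(□(¬r ∨ ¬q) → □□(¬r ∨ ¬q)) ∧ (¬q → s), 0
2. ¬(□(¬r ∨ ¬q) → □□(¬r ∨ ¬q)), 0
3. ¬q → s, 0
4. □(¬r ∨ ¬q), 0
5. ¬□□(¬r ∨ ¬q), 0
6. ¬r ∨ ¬q, 0
7. s, 0
8. ¬q, 0
9. ¬□(¬r ∨ ¬q), 1
10. ¬r ∨ ¬q, 1
11. ¬q, 1
12. ¬(¬r ∨ ¬q), 2
13. r, 2
14. q, 2
Accessibility: 0R0, 0R1, 1R0, 1R1, 1R2, 2R1, 2R2

Yes, satisfiable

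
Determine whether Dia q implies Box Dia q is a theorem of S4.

Tableau for the negation not (Dia q implies Box Dia q):
1. not (Dia q implies Box Dia q), 0
2. Dia q, 0
3. not Box Dia q, 0
4. q, 1
5. not Dia q, 2
6. not q, 2
Accessibility: 0R0, 0R1, 0R2, 1R1, 2R2
The negation has an open branch (countermodel exists).

Not valid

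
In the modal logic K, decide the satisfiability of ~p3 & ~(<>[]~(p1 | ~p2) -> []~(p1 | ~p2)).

Satisfiable

1. ~p3 & ~(<>[]~(p1 | ~p2) -> []~(p1 | ~p2)), w0
2. ~p3, w0   [&-rule on 1]
3. ~(<>[]~(p1 | ~p2) -> []~(p1 | ~p2)), w0   [&-rule on 1]
4. <>[]~(p1 | ~p2), w0   [~->-rule on 3]
5. ~[]~(p1 | ~p2), w0   [~->-rule on 3]
6. []~(p1 | ~p2), w1   [<>-rule on 4: fresh world w1, w0Rw1]
7. p1 | ~p2, w2   [~[]-rule on 5: fresh world w2, w0Rw2]
8. ~p2, w2   [|-rule on 7 (branches; this branch)]
Accessibility: w0Rw1, w0Rw2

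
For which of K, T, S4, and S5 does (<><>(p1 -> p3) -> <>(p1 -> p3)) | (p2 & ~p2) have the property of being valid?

S4, S5

S4-tableau for the negation ~((<><>(p1 -> p3) -> <>(p1 -> p3)) | (p2 & ~p2)):
1. ~((<><>(p1 -> p3) -> <>(p1 -> p3)) | (p2 & ~p2)), 0
2. ~(<><>(p1 -> p3) -> <>(p1 -> p3)), 0   [~|-rule on 1]
3. ~(p2 & ~p2), 0   [~|-rule on 1]
4. <><>(p1 -> p3), 0   [~->-rule on 2]
5. ~<>(p1 -> p3), 0   [~->-rule on 2]
6. ~(p1 -> p3), 0   [~<>-rule on 5 via 0R0]
7. p1, 0   [~->-rule on 6]
8. ~p3, 0   [~->-rule on 6]
9. p2, 0   [~&-rule on 3 (branches; this branch)]
10. <>(p1 -> p3), 1   [<>-rule on 4: fresh world 1, 0R1]
11. ~(p1 -> p3), 1   [~<>-rule on 5 via 0R1]
12. p1, 1   [~->-rule on 11]
13. ~p3, 1   [~->-rule on 11]
14. p1 -> p3, 2   [<>-rule on 10: fresh world 2, 1R2]
15. ~(p1 -> p3), 2   [~<>-rule on 5 via 0R2]
16. p1, 2   [~->-rule on 15]
17. ~p3, 2   [~->-rule on 15]
18. p3, 2   [->-rule on 14 (branches; this branch)]
Accessibility: 0R0, 0R1, 0R2, 1R1, 1R2, 2R2
Branch closes: p3 and ~p3 both at 2.
Every branch closes (one shown): valid in S4, hence also in S5 (every theorem of S4 is a theorem of S5).
T-tableau for the negation ~((<><>(p1 -> p3) -> <>(p1 -> p3)) | (p2 & ~p2)):
1. ~((<><>(p1 -> p3) -> <>(p1 -> p3)) | (p2 & ~p2)), 0
2. ~(<><>(p1 -> p3) -> <>(p1 -> p3)), 0   [~|-rule on 1]
3. ~(p2 & ~p2), 0   [~|-rule on 1]
4. <><>(p1 -> p3), 0   [~->-rule on 2]
5. ~<>(p1 -> p3), 0   [~->-rule on 2]
6. ~(p1 -> p3), 0   [~<>-rule on 5 via 0R0]
7. p1, 0   [~->-rule on 6]
8. ~p3, 0   [~->-rule on 6]
9. p2, 0   [~&-rule on 3 (branches; this branch)]
10. <>(p1 -> p3), 1   [<>-rule on 4: fresh world 1, 0R1]
11. ~(p1 -> p3), 1   [~<>-rule on 5 via 0R1]
12. p1, 1   [~->-rule on 11]
13. ~p3, 1   [~->-rule on 11]
14. p1 -> p3, 2   [<>-rule on 10: fresh world 2, 1R2]
15. p3, 2   [->-rule on 14 (branches; this branch)]
Accessibility: 0R0, 0R1, 1R1, 1R2, 2R2
Complete open branch: countermodel on a T-frame, so not valid in T, nor in K (the same frame is also a K-frame).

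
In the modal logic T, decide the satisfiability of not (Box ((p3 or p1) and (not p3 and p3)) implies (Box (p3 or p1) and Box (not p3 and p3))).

1. not (Box ((p3 or p1) and (not p3 and p3)) implies (Box (p3 or p1) and Box (not p3 and p3))), 0
2. Box ((p3 or p1) and (not p3 and p3)), 0
3. not (Box (p3 or p1) and Box (not p3 and p3)), 0
4. (p3 or p1) and (not p3 and p3), 0
5. p3 or p1, 0
6. not p3 and p3, 0
7. not p3, 0
8. p3, 0
Accessibility: 0R0
Branch closes: p3 and not p3 both at 0.
All branches of the tableau close; one closing branch shown above.

Unsatisfiable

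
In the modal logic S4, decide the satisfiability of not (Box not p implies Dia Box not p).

1. not (Box not p implies Dia Box not p), u
2. Box not p, u
3. not Dia Box not p, u
4. not p, u
5. not Box not p, u
6. p, v
7. not p, v
Accessibility: uRu, uRv, vRv
Branch closes: p and not p both at v.
All branches of the tableau close; one closing branch shown above.

Unsatisfiable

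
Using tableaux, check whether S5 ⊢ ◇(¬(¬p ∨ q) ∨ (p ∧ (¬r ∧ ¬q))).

No, not valid

Tableau for the negation ¬◇(¬(¬p ∨ q) ∨ (p ∧ (¬r ∧ ¬q))):
1. ¬◇(¬(¬p ∨ q) ∨ (p ∧ (¬r ∧ ¬q))), 0
2. ¬(¬(¬p ∨ q) ∨ (p ∧ (¬r ∧ ¬q))), 0
3. ¬p ∨ q, 0
4. ¬(p ∧ (¬r ∧ ¬q)), 0
5. q, 0
6. ¬(¬r ∧ ¬q), 0
Accessibility: 0R0
The negation has an open branch (countermodel exists).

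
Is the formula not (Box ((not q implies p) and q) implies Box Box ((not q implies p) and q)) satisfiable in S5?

Unsatisfiable (every branch closes)

1. not (Box ((not q implies p) and q) implies Box Box ((not q implies p) and q)), w0
2. Box ((not q implies p) and q), w0   [neg-implies-rule on 1]
3. not Box Box ((not q implies p) and q), w0   [neg-implies-rule on 1]
4. (not q implies p) and q, w0   [Box-rule on 2 via w0Rw0]
5. not q implies p, w0   [and-rule on 4]
6. q, w0   [and-rule on 4]
7. p, w0   [implies-rule on 5 (branches; this branch)]
8. not Box ((not q implies p) and q), w1   [neg-Box-rule on 3: fresh world w1, w0Rw1]
9. (not q implies p) and q, w1   [Box-rule on 2 via w0Rw1]
10. not q implies p, w1   [and-rule on 9]
11. q, w1   [and-rule on 9]
12. p, w1   [implies-rule on 10 (branches; this branch)]
13. not ((not q implies p) and q), w2   [neg-Box-rule on 8: fresh world w2, w1Rw2]
14. (not q implies p) and q, w2   [Box-rule on 2 via w0Rw2]
15. not q implies p, w2   [and-rule on 14]
16. q, w2   [and-rule on 14]
17. not (not q implies p), w2   [neg-and-rule on 13 (branches; this branch)]
18. not q, w2   [neg-implies-rule on 17]
19. not p, w2   [neg-implies-rule on 17]
Accessibility: w0Rw0, w0Rw1, w0Rw2, w1Rw0, w1Rw1, w1Rw2, w2Rw0, w2Rw1, w2Rw2
Branch closes: q and not q both at w2.
(One branch shown.) All branches close.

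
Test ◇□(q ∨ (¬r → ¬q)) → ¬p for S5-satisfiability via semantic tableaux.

Yes, satisfiable

1. ◇□(q ∨ (¬r → ¬q)) → ¬p, u
2. ¬p, u   [→-rule on 1 (branches; this branch)]
Accessibility: uRu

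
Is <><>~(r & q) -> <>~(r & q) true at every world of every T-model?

Invalid (countermodel exists)

Tableau for the negation ~(<><>~(r & q) -> <>~(r & q)):
1. ~(<><>~(r & q) -> <>~(r & q)), w0
2. <><>~(r & q), w0   [~->-rule on 1]
3. ~<>~(r & q), w0   [~->-rule on 1]
4. r & q, w0   [~<>-rule on 3 via w0Rw0]
5. r, w0   [&-rule on 4]
6. q, w0   [&-rule on 4]
7. <>~(r & q), w1   [<>-rule on 2: fresh world w1, w0Rw1]
8. r & q, w1   [~<>-rule on 3 via w0Rw1]
9. r, w1   [&-rule on 8]
10. q, w1   [&-rule on 8]
11. ~(r & q), w2   [<>-rule on 7: fresh world w2, w1Rw2]
12. ~q, w2   [~&-rule on 11 (branches; this branch)]
Accessibility: w0Rw0, w0Rw1, w1Rw1, w1Rw2, w2Rw2
The negation has an open branch (countermodel exists).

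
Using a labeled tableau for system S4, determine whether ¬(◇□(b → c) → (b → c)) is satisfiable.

1. ¬(◇□(b → c) → (b → c)), w0
2. ◇□(b → c), w0
3. ¬(b → c), w0
4. b, w0
5. ¬c, w0
6. □(b → c), w1
7. b → c, w1
8. c, w1
Accessibility: w0Rw0, w0Rw1, w1Rw1

Satisfiable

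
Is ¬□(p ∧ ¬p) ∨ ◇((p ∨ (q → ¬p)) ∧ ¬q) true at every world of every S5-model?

Tableau for the negation ¬(¬□(p ∧ ¬p) ∨ ◇((p ∨ (q → ¬p)) ∧ ¬q)):
1. ¬(¬□(p ∧ ¬p) ∨ ◇((p ∨ (q → ¬p)) ∧ ¬q)), 0
2. □(p ∧ ¬p), 0   [¬∨-rule on 1]
3. ¬◇((p ∨ (q → ¬p)) ∧ ¬q), 0   [¬∨-rule on 1]
4. p ∧ ¬p, 0   [□-rule on 2 via 0R0]
5. p, 0   [∧-rule on 4]
6. ¬p, 0   [∧-rule on 4]
Accessibility: 0R0
Branch closes: p and ¬p both at 0.
All branches of the negation close; one closing branch shown above.

Valid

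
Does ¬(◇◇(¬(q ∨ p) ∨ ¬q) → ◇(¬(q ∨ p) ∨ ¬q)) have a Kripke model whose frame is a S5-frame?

Unsatisfiable

1. ¬(◇◇(¬(q ∨ p) ∨ ¬q) → ◇(¬(q ∨ p) ∨ ¬q)), u
2. ◇◇(¬(q ∨ p) ∨ ¬q), u
3. ¬◇(¬(q ∨ p) ∨ ¬q), u
4. ¬(¬(q ∨ p) ∨ ¬q), u
5. q ∨ p, u
6. q, u
7. p, u
8. ◇(¬(q ∨ p) ∨ ¬q), v
9. ¬(¬(q ∨ p) ∨ ¬q), v
10. q ∨ p, v
11. q, v
12. p, v
13. ¬(q ∨ p) ∨ ¬q, w
14. ¬(¬(q ∨ p) ∨ ¬q), w
15. q ∨ p, w
16. q, w
17. ¬(q ∨ p), w
18. ¬q, w
19. ¬p, w
Accessibility: uRu, uRv, uRw, vRu, vRv, vRw, wRu, wRv, wRw
Branch closes: q and ¬q both at w.
Every branch closes; the branch above is one of them.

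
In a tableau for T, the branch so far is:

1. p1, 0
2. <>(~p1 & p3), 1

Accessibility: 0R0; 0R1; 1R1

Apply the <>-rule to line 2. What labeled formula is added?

a fresh world 2 with 1R2, and ~p1 & p3 at 2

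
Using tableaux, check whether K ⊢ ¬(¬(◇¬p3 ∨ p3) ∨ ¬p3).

Invalid (countermodel exists)

Tableau for the negation ¬(◇¬p3 ∨ p3) ∨ ¬p3:
1. ¬(◇¬p3 ∨ p3) ∨ ¬p3, 0
2. ¬p3, 0   [∨-rule on 1 (branches; this branch)]
The negation has an open branch (countermodel exists).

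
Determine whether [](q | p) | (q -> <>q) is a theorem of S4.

Valid in S4

Tableau for the negation ~([](q | p) | (q -> <>q)):
1. ~([](q | p) | (q -> <>q)), w0
2. ~[](q | p), w0
3. ~(q -> <>q), w0
4. q, w0
5. ~<>q, w0
6. ~q, w0
Accessibility: w0Rw0
Branch closes: q and ~q both at w0.
Every branch of the negation's tableau closes; the branch above is one of them.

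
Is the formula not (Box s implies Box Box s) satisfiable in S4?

1. not (Box s implies Box Box s), w0
2. Box s, w0
3. not Box Box s, w0
4. s, w0
5. not Box s, w1
6. s, w1
7. not s, w2
8. s, w2
Accessibility: w0Rw0, w0Rw1, w0Rw2, w1Rw1, w1Rw2, w2Rw2
Branch closes: s and not s both at w2.
All branches of the tableau close; one closing branch shown above.

No, unsatisfiable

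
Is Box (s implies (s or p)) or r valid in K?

Valid in K

Tableau for the negation not (Box (s implies (s or p)) or r):
1. not (Box (s implies (s or p)) or r), u
2. not Box (s implies (s or p)), u
3. not r, u
4. not (s implies (s or p)), v
5. s, v
6. not (s or p), v
7. not s, v
8. not p, v
Accessibility: uRv
Branch closes: s and not s both at v.
All branches of the negation close; one closing branch shown above.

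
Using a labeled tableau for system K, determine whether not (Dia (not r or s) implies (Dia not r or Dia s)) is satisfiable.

1. not (Dia (not r or s) implies (Dia not r or Dia s)), 0
2. Dia (not r or s), 0
3. not (Dia not r or Dia s), 0
4. not Dia not r, 0
5. not Dia s, 0
6. not r or s, 1
7. r, 1
8. not s, 1
9. s, 1
Accessibility: 0R1
Branch closes: s and not s both at 1.
Every branch closes; the branch above is one of them.

Unsatisfiable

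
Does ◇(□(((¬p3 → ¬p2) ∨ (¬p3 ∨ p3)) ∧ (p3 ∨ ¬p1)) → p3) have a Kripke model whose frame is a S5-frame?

Satisfiable

1. ◇(□(((¬p3 → ¬p2) ∨ (¬p3 ∨ p3)) ∧ (p3 ∨ ¬p1)) → p3), w0
2. □(((¬p3 → ¬p2) ∨ (¬p3 ∨ p3)) ∧ (p3 ∨ ¬p1)) → p3, w1
3. p3, w1
Accessibility: w0Rw0, w0Rw1, w1Rw0, w1Rw1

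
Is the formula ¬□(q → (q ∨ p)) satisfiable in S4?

Unsatisfiable

1. ¬□(q → (q ∨ p)), 0
2. ¬(q → (q ∨ p)), 1
3. q, 1
4. ¬(q ∨ p), 1
5. ¬q, 1
6. ¬p, 1
Accessibility: 0R0, 0R1, 1R1
Branch closes: q and ¬q both at 1.
All branches of the tableau close; one closing branch shown above.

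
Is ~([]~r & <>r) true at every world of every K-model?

Tableau for the negation []~r & <>r:
1. []~r & <>r, u
2. []~r, u   [&-rule on 1]
3. <>r, u   [&-rule on 1]
4. r, v   [<>-rule on 3: fresh world v, uRv]
5. ~r, v   [[]-rule on 2 via uRv]
Accessibility: uRv
Branch closes: r and ~r both at v.
Every branch of the negation's tableau closes; the branch above is one of them.

Yes, valid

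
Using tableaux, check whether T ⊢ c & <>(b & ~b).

No, not valid

Tableau for the negation ~(c & <>(b & ~b)):
1. ~(c & <>(b & ~b)), 0
2. ~<>(b & ~b), 0   [~&-rule on 1 (branches; this branch)]
3. ~(b & ~b), 0   [~<>-rule on 2 via 0R0]
4. b, 0   [~&-rule on 3 (branches; this branch)]
Accessibility: 0R0
The negation has an open branch (countermodel exists).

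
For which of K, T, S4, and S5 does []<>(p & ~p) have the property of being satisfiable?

K-tableau for the formula:
1. []<>(p & ~p), w0
Complete open branch: satisfiable in K.
T-tableau for the formula:
1. []<>(p & ~p), w0
2. <>(p & ~p), w0   [[]-rule on 1 via w0Rw0]
3. p & ~p, w1   [<>-rule on 2: fresh world w1, w0Rw1]
4. p, w1   [&-rule on 3]
5. ~p, w1   [&-rule on 3]
Accessibility: w0Rw0, w0Rw1, w1Rw1
Branch closes: p and ~p both at w1.
Every branch closes (one shown): unsatisfiable in T, hence also in S4, S5 (every S4/S5-frame is a T-frame).

K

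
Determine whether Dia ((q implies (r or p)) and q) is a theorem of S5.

Tableau for the negation not Dia ((q implies (r or p)) and q):
1. not Dia ((q implies (r or p)) and q), u
2. not ((q implies (r or p)) and q), u   [neg-Dia-rule on 1 via uRu]
3. not q, u   [neg-and-rule on 2 (branches; this branch)]
Accessibility: uRu
The negation has an open branch (countermodel exists).

Invalid (countermodel exists)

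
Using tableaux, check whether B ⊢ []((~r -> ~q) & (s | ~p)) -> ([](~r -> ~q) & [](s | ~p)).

Tableau for the negation ~([]((~r -> ~q) & (s | ~p)) -> ([](~r -> ~q) & [](s | ~p))):
1. ~([]((~r -> ~q) & (s | ~p)) -> ([](~r -> ~q) & [](s | ~p))), 0
2. []((~r -> ~q) & (s | ~p)), 0
3. ~([](~r -> ~q) & [](s | ~p)), 0
4. (~r -> ~q) & (s | ~p), 0
5. ~r -> ~q, 0
6. s | ~p, 0
7. ~[](s | ~p), 0
8. ~q, 0
9. ~p, 0
10. ~(s | ~p), 1
11. ~s, 1
12. p, 1
13. (~r -> ~q) & (s | ~p), 1
14. ~r -> ~q, 1
15. s | ~p, 1
16. ~q, 1
17. ~p, 1
Accessibility: 0R0, 0R1, 1R0, 1R1
Branch closes: p and ~p both at 1.
Every branch of the negation's tableau closes; the branch above is one of them.

Valid in B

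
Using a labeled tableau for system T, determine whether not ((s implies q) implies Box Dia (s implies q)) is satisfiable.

1. not ((s implies q) implies Box Dia (s implies q)), u
2. s implies q, u
3. not Box Dia (s implies q), u
4. q, u
5. not Dia (s implies q), v
6. not (s implies q), v
7. s, v
8. not q, v
Accessibility: uRu, uRv, vRv

Satisfiable (open branch found)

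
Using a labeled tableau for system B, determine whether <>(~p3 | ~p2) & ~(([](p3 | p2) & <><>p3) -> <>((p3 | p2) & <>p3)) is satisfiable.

No, unsatisfiable

1. <>(~p3 | ~p2) & ~(([](p3 | p2) & <><>p3) -> <>((p3 | p2) & <>p3)), u
2. <>(~p3 | ~p2), u
3. ~(([](p3 | p2) & <><>p3) -> <>((p3 | p2) & <>p3)), u
4. [](p3 | p2) & <><>p3, u
5. ~<>((p3 | p2) & <>p3), u
6. [](p3 | p2), u
7. <><>p3, u
8. ~((p3 | p2) & <>p3), u
9. p3 | p2, u
10. ~<>p3, u
11. ~p3, u
12. p2, u
13. ~p3 | ~p2, v
14. ~((p3 | p2) & <>p3), v
15. p3 | p2, v
16. ~p3, v
17. ~<>p3, v
18. p2, v
19. <>p3, w
20. ~((p3 | p2) & <>p3), w
21. p3 | p2, w
22. ~p3, w
23. ~<>p3, w
24. p2, w
25. p3, x
26. ~p3, x
Accessibility: uRu, uRv, uRw, vRu, vRv, wRu, wRw, wRx, xRw, xRx
Branch closes: p3 and ~p3 both at x.
All branches of the tableau close; one closing branch shown above.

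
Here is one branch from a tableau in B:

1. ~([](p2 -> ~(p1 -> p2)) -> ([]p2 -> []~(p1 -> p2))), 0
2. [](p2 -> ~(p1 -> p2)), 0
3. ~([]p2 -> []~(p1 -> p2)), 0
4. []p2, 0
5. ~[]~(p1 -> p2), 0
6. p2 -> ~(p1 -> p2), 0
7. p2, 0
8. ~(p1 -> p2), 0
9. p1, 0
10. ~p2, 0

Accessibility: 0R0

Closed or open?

Both p2 and ~p2 appear at 0.

Closed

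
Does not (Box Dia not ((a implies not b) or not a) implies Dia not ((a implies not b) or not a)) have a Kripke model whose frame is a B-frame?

Unsatisfiable

1. not (Box Dia not ((a implies not b) or not a) implies Dia not ((a implies not b) or not a)), w0
2. Box Dia not ((a implies not b) or not a), w0
3. not Dia not ((a implies not b) or not a), w0
4. Dia not ((a implies not b) or not a), w0
5. (a implies not b) or not a, w0
6. a implies not b, w0
7. not b, w0
8. not ((a implies not b) or not a), w1
9. not (a implies not b), w1
10. a, w1
11. b, w1
12. Dia not ((a implies not b) or not a), w1
13. (a implies not b) or not a, w1
14. a implies not b, w1
15. not b, w1
Accessibility: w0Rw0, w0Rw1, w1Rw0, w1Rw1
Branch closes: b and not b both at w1.
(One branch shown.) All branches close.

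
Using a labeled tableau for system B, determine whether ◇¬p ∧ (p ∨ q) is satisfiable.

Satisfiable (open branch found)

1. ◇¬p ∧ (p ∨ q), 0
2. ◇¬p, 0
3. p ∨ q, 0
4. q, 0
5. ¬p, 1
Accessibility: 0R0, 0R1, 1R0, 1R1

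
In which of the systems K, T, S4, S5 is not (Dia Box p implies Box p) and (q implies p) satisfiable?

K, T, S4

S4-tableau for the formula:
1. not (Dia Box p implies Box p) and (q implies p), u
2. not (Dia Box p implies Box p), u   [and-rule on 1]
3. q implies p, u   [and-rule on 1]
4. Dia Box p, u   [neg-implies-rule on 2]
5. not Box p, u   [neg-implies-rule on 2]
6. p, u   [implies-rule on 3 (branches; this branch)]
7. Box p, v   [Dia-rule on 4: fresh world v, uRv]
8. p, v   [Box-rule on 7 via vRv]
9. not p, w   [neg-Box-rule on 5: fresh world w, uRw]
Accessibility: uRu, uRv, uRw, vRv, wRw
Complete open branch: satisfiable in S4, hence also in K, T (this S4-model is also a K-model and a T-model).
S5-tableau for the formula:
1. not (Dia Box p implies Box p) and (q implies p), u
2. not (Dia Box p implies Box p), u   [and-rule on 1]
3. q implies p, u   [and-rule on 1]
4. Dia Box p, u   [neg-implies-rule on 2]
5. not Box p, u   [neg-implies-rule on 2]
6. not q, u   [implies-rule on 3 (branches; this branch)]
7. Box p, v   [Dia-rule on 4: fresh world v, uRv]
8. p, u   [Box-rule on 7 via vRu]
9. p, v   [Box-rule on 7 via vRv]
10. not p, w   [neg-Box-rule on 5: fresh world w, uRw]
11. p, w   [Box-rule on 7 via vRw]
Accessibility: uRu, uRv, uRw, vRu, vRv, vRw, wRu, wRv, wRw
Branch closes: p and not p both at w.
Every branch closes (one shown): unsatisfiable in S5.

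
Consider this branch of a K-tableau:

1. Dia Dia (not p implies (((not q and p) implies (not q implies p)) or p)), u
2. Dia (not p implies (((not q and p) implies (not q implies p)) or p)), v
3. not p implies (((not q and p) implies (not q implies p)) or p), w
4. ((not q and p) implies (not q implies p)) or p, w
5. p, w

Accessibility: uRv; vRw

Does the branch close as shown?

Open

No world carries both an atom and its negation.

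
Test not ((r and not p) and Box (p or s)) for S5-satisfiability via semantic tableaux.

Satisfiable (open branch found)

1. not ((r and not p) and Box (p or s)), 0
2. not Box (p or s), 0   [neg-and-rule on 1 (branches; this branch)]
3. not (p or s), 1   [neg-Box-rule on 2: fresh world 1, 0R1]
4. not p, 1   [neg-or-rule on 3]
5. not s, 1   [neg-or-rule on 3]
Accessibility: 0R0, 0R1, 1R0, 1R1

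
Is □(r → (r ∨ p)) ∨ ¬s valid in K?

Valid in K

Tableau for the negation ¬(□(r → (r ∨ p)) ∨ ¬s):
1. ¬(□(r → (r ∨ p)) ∨ ¬s), w0
2. ¬□(r → (r ∨ p)), w0   [¬∨-rule on 1]
3. s, w0   [¬∨-rule on 1]
4. ¬(r → (r ∨ p)), w1   [¬□-rule on 2: fresh world w1, w0Rw1]
5. r, w1   [¬→-rule on 4]
6. ¬(r ∨ p), w1   [¬→-rule on 4]
7. ¬r, w1   [¬∨-rule on 6]
8. ¬p, w1   [¬∨-rule on 6]
Accessibility: w0Rw1
Branch closes: r and ¬r both at w1.
Every branch of the negation's tableau closes; the branch above is one of them.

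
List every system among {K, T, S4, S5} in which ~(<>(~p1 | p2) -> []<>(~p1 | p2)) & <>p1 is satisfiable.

S5-tableau for the formula:
1. ~(<>(~p1 | p2) -> []<>(~p1 | p2)) & <>p1, w0
2. ~(<>(~p1 | p2) -> []<>(~p1 | p2)), w0   [&-rule on 1]
3. <>p1, w0   [&-rule on 1]
4. <>(~p1 | p2), w0   [~->-rule on 2]
5. ~[]<>(~p1 | p2), w0   [~->-rule on 2]
6. p1, w1   [<>-rule on 3: fresh world w1, w0Rw1]
7. ~p1 | p2, w2   [<>-rule on 4: fresh world w2, w0Rw2]
8. p2, w2   [|-rule on 7 (branches; this branch)]
9. ~<>(~p1 | p2), w3   [~[]-rule on 5: fresh world w3, w0Rw3]
10. ~(~p1 | p2), w0   [~<>-rule on 9 via w3Rw0]
11. p1, w0   [~|-rule on 10]
12. ~p2, w0   [~|-rule on 10]
13. ~(~p1 | p2), w1   [~<>-rule on 9 via w3Rw1]
14. ~p2, w1   [~|-rule on 13]
15. ~(~p1 | p2), w2   [~<>-rule on 9 via w3Rw2]
16. p1, w2   [~|-rule on 15]
17. ~p2, w2   [~|-rule on 15]
Accessibility: w0Rw0, w0Rw1, w0Rw2, w0Rw3, w1Rw0, w1Rw1, w1Rw2, w1Rw3, w2Rw0, w2Rw1, w2Rw2, w2Rw3, w3Rw0, w3Rw1, w3Rw2, w3Rw3
Branch closes: p2 and ~p2 both at w2.
Every branch closes (one shown): unsatisfiable in S5.
S4-tableau for the formula:
1. ~(<>(~p1 | p2) -> []<>(~p1 | p2)) & <>p1, w0
2. ~(<>(~p1 | p2) -> []<>(~p1 | p2)), w0   [&-rule on 1]
3. <>p1, w0   [&-rule on 1]
4. <>(~p1 | p2), w0   [~->-rule on 2]
5. ~[]<>(~p1 | p2), w0   [~->-rule on 2]
6. p1, w1   [<>-rule on 3: fresh world w1, w0Rw1]
7. ~p1 | p2, w2   [<>-rule on 4: fresh world w2, w0Rw2]
8. p2, w2   [|-rule on 7 (branches; this branch)]
9. ~<>(~p1 | p2), w3   [~[]-rule on 5: fresh world w3, w0Rw3]
10. ~(~p1 | p2), w3   [~<>-rule on 9 via w3Rw3]
11. p1, w3   [~|-rule on 10]
12. ~p2, w3   [~|-rule on 10]
Accessibility: w0Rw0, w0Rw1, w0Rw2, w0Rw3, w1Rw1, w2Rw2, w3Rw3
Complete open branch: satisfiable in S4, hence also in K, T (this S4-model is also a K-model and a T-model).

K, T, S4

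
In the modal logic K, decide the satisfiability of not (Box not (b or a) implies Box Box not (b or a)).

1. not (Box not (b or a) implies Box Box not (b or a)), 0
2. Box not (b or a), 0
3. not Box Box not (b or a), 0
4. not Box not (b or a), 1
5. not (b or a), 1
6. not b, 1
7. not a, 1
8. b or a, 2
9. a, 2
Accessibility: 0R1, 1R2

Satisfiable (open branch found)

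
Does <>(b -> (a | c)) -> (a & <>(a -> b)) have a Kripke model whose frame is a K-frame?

1. <>(b -> (a | c)) -> (a & <>(a -> b)), 0
2. a & <>(a -> b), 0
3. a, 0
4. <>(a -> b), 0
5. a -> b, 1
6. b, 1
Accessibility: 0R1

Yes, satisfiable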